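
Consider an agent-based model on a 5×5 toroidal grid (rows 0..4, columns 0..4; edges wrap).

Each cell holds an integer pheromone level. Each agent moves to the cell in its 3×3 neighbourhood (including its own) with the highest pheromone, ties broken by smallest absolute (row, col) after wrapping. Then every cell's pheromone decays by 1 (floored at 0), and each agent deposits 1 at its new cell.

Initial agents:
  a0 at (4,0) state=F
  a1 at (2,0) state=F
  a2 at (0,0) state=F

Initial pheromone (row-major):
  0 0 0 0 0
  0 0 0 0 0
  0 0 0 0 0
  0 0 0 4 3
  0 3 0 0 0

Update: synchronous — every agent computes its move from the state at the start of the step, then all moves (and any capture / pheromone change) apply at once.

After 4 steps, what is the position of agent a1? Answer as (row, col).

t=1: a0@(3,4) a1@(3,4) a2@(4,1) | pheromone: 0 0 0 0 0 / 0 0 0 0 0 / 0 0 0 0 0 / 0 0 0 3 4 / 0 3 0 0 0
t=2: a0@(3,4) a1@(3,4) a2@(4,1) | pheromone: 0 0 0 0 0 / 0 0 0 0 0 / 0 0 0 0 0 / 0 0 0 2 5 / 0 3 0 0 0
t=3: a0@(3,4) a1@(3,4) a2@(4,1) | pheromone: 0 0 0 0 0 / 0 0 0 0 0 / 0 0 0 0 0 / 0 0 0 1 6 / 0 3 0 0 0
t=4: a0@(3,4) a1@(3,4) a2@(4,1) | pheromone: 0 0 0 0 0 / 0 0 0 0 0 / 0 0 0 0 0 / 0 0 0 0 7 / 0 3 0 0 0

(3, 4)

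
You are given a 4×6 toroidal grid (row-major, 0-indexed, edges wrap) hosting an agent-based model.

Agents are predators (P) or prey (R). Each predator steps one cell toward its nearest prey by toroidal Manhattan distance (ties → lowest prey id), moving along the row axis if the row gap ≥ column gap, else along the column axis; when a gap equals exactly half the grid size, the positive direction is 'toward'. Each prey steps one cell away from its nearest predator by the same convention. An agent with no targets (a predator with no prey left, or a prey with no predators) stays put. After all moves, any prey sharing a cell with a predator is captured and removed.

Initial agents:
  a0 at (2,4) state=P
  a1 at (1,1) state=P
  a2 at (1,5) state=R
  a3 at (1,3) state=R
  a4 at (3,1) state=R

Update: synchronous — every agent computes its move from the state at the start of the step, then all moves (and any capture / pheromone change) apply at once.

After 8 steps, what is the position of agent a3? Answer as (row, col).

(1, 3)

t=1: a0@(1,4):P a1@(1,0):P a2@(0,5):R a3@(0,3):R a4@(2,1):R
t=2: a0@(0,4):P a1@(0,0):P a2@(3,5):R a3@(3,3):R a4@(3,1):R
t=3: a0@(3,4):P a1@(3,0):P a2@(2,5):R a3@(2,3):R a4@(2,1):R
t=4: a0@(2,4):P a1@(2,0):P a2@(1,5):R a3@(1,3):R a4@(1,1):R
t=5: a0@(1,4):P a1@(1,0):P a2@(0,5):R a3@(0,3):R a4@(0,1):R
t=6: a0@(0,4):P a1@(0,0):P a2@(3,5):R a3@(3,3):R a4@(3,1):R
t=7: a0@(3,4):P a1@(3,0):P a2@(2,5):R a3@(2,3):R a4@(2,1):R
t=8: a0@(2,4):P a1@(2,0):P a2@(1,5):R a3@(1,3):R a4@(1,1):R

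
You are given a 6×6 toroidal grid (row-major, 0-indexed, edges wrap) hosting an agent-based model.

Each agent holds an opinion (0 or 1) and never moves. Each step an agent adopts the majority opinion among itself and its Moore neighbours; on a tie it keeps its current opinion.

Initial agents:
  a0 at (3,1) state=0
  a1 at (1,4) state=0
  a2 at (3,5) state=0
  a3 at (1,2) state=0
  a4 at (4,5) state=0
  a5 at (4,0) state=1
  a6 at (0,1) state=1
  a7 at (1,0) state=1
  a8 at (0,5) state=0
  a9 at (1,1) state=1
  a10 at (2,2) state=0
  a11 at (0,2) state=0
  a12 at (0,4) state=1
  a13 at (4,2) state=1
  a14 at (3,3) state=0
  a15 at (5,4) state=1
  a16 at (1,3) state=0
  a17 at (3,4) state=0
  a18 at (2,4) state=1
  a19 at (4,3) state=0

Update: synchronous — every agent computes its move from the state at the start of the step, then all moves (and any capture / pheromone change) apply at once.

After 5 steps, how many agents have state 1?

t=1: a0@(3,1):0 a1@(1,4):0 a2@(3,5):0 a3@(1,2):0 a4@(4,5):0 a5@(4,0):0 a6@(0,1):1 a7@(1,0):1 a8@(0,5):1 a9@(1,1):1 a10@(2,2):0 a11@(0,2):0 a12@(0,4):0 a13@(4,2):0 a14@(3,3):0 a15@(5,4):0 a16@(1,3):0 a17@(3,4):0 a18@(2,4):0 a19@(4,3):0
t=2: a0@(3,1):0 a1@(1,4):0 a2@(3,5):0 a3@(1,2):0 a4@(4,5):0 a5@(4,0):0 a6@(0,1):1 a7@(1,0):1 a8@(0,5):0 a9@(1,1):1 a10@(2,2):0 a11@(0,2):0 a12@(0,4):0 a13@(4,2):0 a14@(3,3):0 a15@(5,4):0 a16@(1,3):0 a17@(3,4):0 a18@(2,4):0 a19@(4,3):0
t=3: (unchanged — steady state)

3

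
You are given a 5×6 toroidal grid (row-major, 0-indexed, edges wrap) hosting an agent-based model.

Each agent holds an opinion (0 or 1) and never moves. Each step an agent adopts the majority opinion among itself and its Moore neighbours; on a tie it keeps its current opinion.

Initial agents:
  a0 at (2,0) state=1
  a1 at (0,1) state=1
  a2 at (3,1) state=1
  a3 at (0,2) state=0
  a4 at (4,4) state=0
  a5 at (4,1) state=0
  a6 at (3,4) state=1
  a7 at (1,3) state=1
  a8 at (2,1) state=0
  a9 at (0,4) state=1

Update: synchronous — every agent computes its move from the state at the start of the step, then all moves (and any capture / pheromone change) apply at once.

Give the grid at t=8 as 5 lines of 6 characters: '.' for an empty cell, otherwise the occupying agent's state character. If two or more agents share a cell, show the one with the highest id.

.00.1.
...1..
11....
.1..1.
.0..1.

t=1: a0@(2,0):1 a1@(0,1):0 a2@(3,1):1 a3@(0,2):0 a4@(4,4):1 a5@(4,1):0 a6@(3,4):1 a7@(1,3):1 a8@(2,1):1 a9@(0,4):1
t=2: (unchanged — steady state)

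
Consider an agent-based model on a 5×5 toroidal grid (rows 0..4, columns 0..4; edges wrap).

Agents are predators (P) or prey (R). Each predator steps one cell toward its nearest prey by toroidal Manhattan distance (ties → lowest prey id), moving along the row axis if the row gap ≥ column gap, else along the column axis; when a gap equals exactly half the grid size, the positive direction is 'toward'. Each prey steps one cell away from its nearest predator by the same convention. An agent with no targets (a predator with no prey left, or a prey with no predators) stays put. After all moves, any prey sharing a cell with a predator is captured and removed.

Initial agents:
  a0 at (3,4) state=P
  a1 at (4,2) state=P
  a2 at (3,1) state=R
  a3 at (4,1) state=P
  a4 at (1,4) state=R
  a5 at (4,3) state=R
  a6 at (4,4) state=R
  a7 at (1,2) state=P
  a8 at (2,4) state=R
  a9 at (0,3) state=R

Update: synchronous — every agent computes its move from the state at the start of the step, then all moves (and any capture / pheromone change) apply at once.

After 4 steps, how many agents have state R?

t=1: a0@(4,4):P a1@(4,3):P a2@(2,1):R a3@(3,1):P a4@(0,4):R a6@(0,4):R a7@(1,3):P a8@(1,4):R
t=2: a0@(0,4):P a1@(0,3):P a2@(1,1):R a3@(2,1):P a7@(1,4):P a8@(1,0):R
t=3: a0@(1,4):P a1@(0,2):P a2@(0,1):R a3@(1,1):P a7@(1,0):P
t=4: a0@(1,0):P a1@(0,1):P a3@(0,1):P a7@(0,0):P

0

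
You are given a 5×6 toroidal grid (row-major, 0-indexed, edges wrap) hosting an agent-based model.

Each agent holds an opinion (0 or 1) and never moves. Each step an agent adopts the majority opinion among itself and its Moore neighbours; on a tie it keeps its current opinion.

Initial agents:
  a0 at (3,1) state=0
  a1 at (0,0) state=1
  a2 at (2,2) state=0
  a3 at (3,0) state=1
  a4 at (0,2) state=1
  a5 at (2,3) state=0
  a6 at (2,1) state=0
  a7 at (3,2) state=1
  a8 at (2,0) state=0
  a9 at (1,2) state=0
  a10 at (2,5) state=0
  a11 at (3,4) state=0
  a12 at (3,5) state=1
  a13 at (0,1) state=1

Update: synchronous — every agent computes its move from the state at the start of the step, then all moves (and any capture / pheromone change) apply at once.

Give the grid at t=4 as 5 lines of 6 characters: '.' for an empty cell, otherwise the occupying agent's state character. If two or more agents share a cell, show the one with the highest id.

t=1: a0@(3,1):0 a1@(0,0):1 a2@(2,2):0 a3@(3,0):0 a4@(0,2):1 a5@(2,3):0 a6@(2,1):0 a7@(3,2):0 a8@(2,0):0 a9@(1,2):0 a10@(2,5):0 a11@(3,4):0 a12@(3,5):0 a13@(0,1):1
t=2: (unchanged — steady state)

111...
..0...
0000.0
000.00
......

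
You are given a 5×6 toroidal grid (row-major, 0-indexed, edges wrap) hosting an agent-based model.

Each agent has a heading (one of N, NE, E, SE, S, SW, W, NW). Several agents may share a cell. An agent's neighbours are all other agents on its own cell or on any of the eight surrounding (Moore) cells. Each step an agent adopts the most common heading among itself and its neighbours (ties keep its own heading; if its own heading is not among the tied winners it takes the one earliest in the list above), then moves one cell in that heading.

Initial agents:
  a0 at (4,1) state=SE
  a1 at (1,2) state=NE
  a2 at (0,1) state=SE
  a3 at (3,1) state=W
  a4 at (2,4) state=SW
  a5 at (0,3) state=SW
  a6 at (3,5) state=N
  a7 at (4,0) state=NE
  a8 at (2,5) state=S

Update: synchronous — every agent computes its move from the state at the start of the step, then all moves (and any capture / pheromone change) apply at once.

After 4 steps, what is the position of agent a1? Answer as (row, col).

(3, 0)

t=1: a0@(0,2):SE a1@(0,3):NE a2@(1,2):SE a3@(3,0):W a4@(3,3):SW a5@(1,2):SW a6@(2,5):N a7@(0,1):SE a8@(3,5):S
t=2: a0@(1,3):SE a1@(1,4):SE a2@(2,3):SE a3@(3,5):W a4@(4,2):SW a5@(2,3):SE a6@(1,5):N a7@(1,2):SE a8@(4,5):S
t=3: a0@(2,4):SE a1@(2,5):SE a2@(3,4):SE a3@(3,4):W a4@(0,1):SW a5@(3,4):SE a6@(0,5):N a7@(2,3):SE a8@(0,5):S
t=4: a0@(3,5):SE a1@(3,0):SE a2@(4,5):SE a3@(4,5):SE a4@(1,0):SW a5@(4,5):SE a6@(4,5):N a7@(3,4):SE a8@(1,5):S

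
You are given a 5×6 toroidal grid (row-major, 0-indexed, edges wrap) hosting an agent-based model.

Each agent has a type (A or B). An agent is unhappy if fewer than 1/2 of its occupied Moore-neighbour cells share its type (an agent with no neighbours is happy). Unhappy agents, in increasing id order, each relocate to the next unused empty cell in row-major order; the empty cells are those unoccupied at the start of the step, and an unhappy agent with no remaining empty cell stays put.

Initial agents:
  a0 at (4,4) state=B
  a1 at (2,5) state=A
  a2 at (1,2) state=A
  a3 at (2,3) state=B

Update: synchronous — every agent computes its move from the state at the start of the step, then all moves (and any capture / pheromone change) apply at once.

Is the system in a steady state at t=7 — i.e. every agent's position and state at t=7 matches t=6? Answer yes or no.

t=1: a0@(4,4):B a1@(2,5):A a2@(0,0):A a3@(0,1):B
t=2: a0@(4,4):B a1@(2,5):A a2@(0,2):A a3@(0,3):B
t=3: a0@(4,4):B a1@(2,5):A a2@(0,0):A a3@(0,3):B
t=4: (unchanged — steady state)

yes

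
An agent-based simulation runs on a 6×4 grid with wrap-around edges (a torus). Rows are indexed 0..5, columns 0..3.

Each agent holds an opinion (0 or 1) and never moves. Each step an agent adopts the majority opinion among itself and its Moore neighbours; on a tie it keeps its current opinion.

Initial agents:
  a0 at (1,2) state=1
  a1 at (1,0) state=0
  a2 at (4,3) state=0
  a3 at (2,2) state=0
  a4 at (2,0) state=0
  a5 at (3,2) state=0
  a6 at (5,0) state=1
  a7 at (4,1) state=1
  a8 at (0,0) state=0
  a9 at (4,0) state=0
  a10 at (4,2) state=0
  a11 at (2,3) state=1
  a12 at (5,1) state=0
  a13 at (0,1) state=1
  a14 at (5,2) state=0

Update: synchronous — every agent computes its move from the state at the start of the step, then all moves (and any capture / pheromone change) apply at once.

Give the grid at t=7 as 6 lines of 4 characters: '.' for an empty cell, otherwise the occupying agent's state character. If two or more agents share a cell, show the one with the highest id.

t=1: a0@(1,2):1 a1@(1,0):0 a2@(4,3):0 a3@(2,2):0 a4@(2,0):0 a5@(3,2):0 a6@(5,0):0 a7@(4,1):0 a8@(0,0):0 a9@(4,0):0 a10@(4,2):0 a11@(2,3):0 a12@(5,1):0 a13@(0,1):0 a14@(5,2):0
t=2: a0@(1,2):0 a1@(1,0):0 a2@(4,3):0 a3@(2,2):0 a4@(2,0):0 a5@(3,2):0 a6@(5,0):0 a7@(4,1):0 a8@(0,0):0 a9@(4,0):0 a10@(4,2):0 a11@(2,3):0 a12@(5,1):0 a13@(0,1):0 a14@(5,2):0
t=3: (unchanged — steady state)

00..
0.0.
0.00
..0.
0000
000.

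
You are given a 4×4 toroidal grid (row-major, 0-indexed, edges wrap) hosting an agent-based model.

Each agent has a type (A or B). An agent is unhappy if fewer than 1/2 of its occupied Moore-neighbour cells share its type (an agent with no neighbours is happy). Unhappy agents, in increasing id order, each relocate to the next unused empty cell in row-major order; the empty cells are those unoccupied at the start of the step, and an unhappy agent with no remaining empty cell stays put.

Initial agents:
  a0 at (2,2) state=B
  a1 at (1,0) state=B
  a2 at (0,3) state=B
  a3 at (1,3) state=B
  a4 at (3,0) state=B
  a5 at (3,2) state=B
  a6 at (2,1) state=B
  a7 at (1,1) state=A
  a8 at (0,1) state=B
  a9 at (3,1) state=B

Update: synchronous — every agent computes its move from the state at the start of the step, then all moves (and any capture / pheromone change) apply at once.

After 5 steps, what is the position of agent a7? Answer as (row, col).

(0, 0)

t=1: a0@(2,2):B a1@(1,0):B a2@(0,3):B a3@(1,3):B a4@(3,0):B a5@(3,2):B a6@(2,1):B a7@(0,0):A a8@(0,1):B a9@(3,1):B
t=2: a0@(2,2):B a1@(1,0):B a2@(0,3):B a3@(1,3):B a4@(3,0):B a5@(3,2):B a6@(2,1):B a7@(0,2):A a8@(0,1):B a9@(3,1):B
t=3: a0@(2,2):B a1@(1,0):B a2@(0,3):B a3@(1,3):B a4@(3,0):B a5@(3,2):B a6@(2,1):B a7@(0,0):A a8@(0,1):B a9@(3,1):B
t=4: a0@(2,2):B a1@(1,0):B a2@(0,3):B a3@(1,3):B a4@(3,0):B a5@(3,2):B a6@(2,1):B a7@(0,2):A a8@(0,1):B a9@(3,1):B
t=5: a0@(2,2):B a1@(1,0):B a2@(0,3):B a3@(1,3):B a4@(3,0):B a5@(3,2):B a6@(2,1):B a7@(0,0):A a8@(0,1):B a9@(3,1):B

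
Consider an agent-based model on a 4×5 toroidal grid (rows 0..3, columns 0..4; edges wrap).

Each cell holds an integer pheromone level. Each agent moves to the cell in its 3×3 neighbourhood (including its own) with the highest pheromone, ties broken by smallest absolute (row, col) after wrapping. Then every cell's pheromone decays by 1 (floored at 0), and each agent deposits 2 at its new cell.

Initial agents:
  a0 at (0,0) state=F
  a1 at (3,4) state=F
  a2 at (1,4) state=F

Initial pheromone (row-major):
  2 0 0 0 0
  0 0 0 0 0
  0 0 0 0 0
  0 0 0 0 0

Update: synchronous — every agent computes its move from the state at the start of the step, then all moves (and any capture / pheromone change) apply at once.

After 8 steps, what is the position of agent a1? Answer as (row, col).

(0, 0)

t=1: a0@(0,0) a1@(0,0) a2@(0,0) | pheromone: 7 0 0 0 0 / 0 0 0 0 0 / 0 0 0 0 0 / 0 0 0 0 0
t=2: a0@(0,0) a1@(0,0) a2@(0,0) | pheromone: 12 0 0 0 0 / 0 0 0 0 0 / 0 0 0 0 0 / 0 0 0 0 0
t=3: a0@(0,0) a1@(0,0) a2@(0,0) | pheromone: 17 0 0 0 0 / 0 0 0 0 0 / 0 0 0 0 0 / 0 0 0 0 0
t=4: a0@(0,0) a1@(0,0) a2@(0,0) | pheromone: 22 0 0 0 0 / 0 0 0 0 0 / 0 0 0 0 0 / 0 0 0 0 0
t=5: a0@(0,0) a1@(0,0) a2@(0,0) | pheromone: 27 0 0 0 0 / 0 0 0 0 0 / 0 0 0 0 0 / 0 0 0 0 0
t=6: a0@(0,0) a1@(0,0) a2@(0,0) | pheromone: 32 0 0 0 0 / 0 0 0 0 0 / 0 0 0 0 0 / 0 0 0 0 0
t=7: a0@(0,0) a1@(0,0) a2@(0,0) | pheromone: 37 0 0 0 0 / 0 0 0 0 0 / 0 0 0 0 0 / 0 0 0 0 0
t=8: a0@(0,0) a1@(0,0) a2@(0,0) | pheromone: 42 0 0 0 0 / 0 0 0 0 0 / 0 0 0 0 0 / 0 0 0 0 0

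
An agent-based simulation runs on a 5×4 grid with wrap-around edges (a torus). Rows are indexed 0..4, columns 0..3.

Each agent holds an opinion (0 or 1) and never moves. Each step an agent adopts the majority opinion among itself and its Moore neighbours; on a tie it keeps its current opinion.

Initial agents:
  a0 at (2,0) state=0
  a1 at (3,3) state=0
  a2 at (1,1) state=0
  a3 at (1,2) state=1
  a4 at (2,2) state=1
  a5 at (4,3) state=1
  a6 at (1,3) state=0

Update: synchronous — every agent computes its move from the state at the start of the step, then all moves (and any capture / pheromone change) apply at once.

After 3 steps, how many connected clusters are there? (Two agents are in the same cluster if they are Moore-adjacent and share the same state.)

2

t=1: a0@(2,0):0 a1@(3,3):0 a2@(1,1):0 a3@(1,2):1 a4@(2,2):0 a5@(4,3):1 a6@(1,3):0
t=2: a0@(2,0):0 a1@(3,3):0 a2@(1,1):0 a3@(1,2):0 a4@(2,2):0 a5@(4,3):1 a6@(1,3):0
t=3: (unchanged — steady state)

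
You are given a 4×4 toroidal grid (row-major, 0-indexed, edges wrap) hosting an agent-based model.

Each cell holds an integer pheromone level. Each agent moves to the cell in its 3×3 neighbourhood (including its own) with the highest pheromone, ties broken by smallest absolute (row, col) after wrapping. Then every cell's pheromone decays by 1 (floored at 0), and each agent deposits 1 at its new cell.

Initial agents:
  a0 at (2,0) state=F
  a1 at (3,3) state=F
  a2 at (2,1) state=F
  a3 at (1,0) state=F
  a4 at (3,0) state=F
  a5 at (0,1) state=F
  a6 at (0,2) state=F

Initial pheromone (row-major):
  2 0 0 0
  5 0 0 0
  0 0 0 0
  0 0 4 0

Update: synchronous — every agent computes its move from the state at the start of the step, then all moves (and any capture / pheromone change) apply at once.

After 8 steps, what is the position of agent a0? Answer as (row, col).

(1, 0)

t=1: a0@(1,0) a1@(3,2) a2@(1,0) a3@(1,0) a4@(0,0) a5@(1,0) a6@(3,2) | pheromone: 2 0 0 0 / 8 0 0 0 / 0 0 0 0 / 0 0 5 0
t=2: a0@(1,0) a1@(3,2) a2@(1,0) a3@(1,0) a4@(1,0) a5@(1,0) a6@(3,2) | pheromone: 1 0 0 0 / 12 0 0 0 / 0 0 0 0 / 0 0 6 0
t=3: a0@(1,0) a1@(3,2) a2@(1,0) a3@(1,0) a4@(1,0) a5@(1,0) a6@(3,2) | pheromone: 0 0 0 0 / 16 0 0 0 / 0 0 0 0 / 0 0 7 0
t=4: a0@(1,0) a1@(3,2) a2@(1,0) a3@(1,0) a4@(1,0) a5@(1,0) a6@(3,2) | pheromone: 0 0 0 0 / 20 0 0 0 / 0 0 0 0 / 0 0 8 0
t=5: a0@(1,0) a1@(3,2) a2@(1,0) a3@(1,0) a4@(1,0) a5@(1,0) a6@(3,2) | pheromone: 0 0 0 0 / 24 0 0 0 / 0 0 0 0 / 0 0 9 0
t=6: a0@(1,0) a1@(3,2) a2@(1,0) a3@(1,0) a4@(1,0) a5@(1,0) a6@(3,2) | pheromone: 0 0 0 0 / 28 0 0 0 / 0 0 0 0 / 0 0 10 0
t=7: a0@(1,0) a1@(3,2) a2@(1,0) a3@(1,0) a4@(1,0) a5@(1,0) a6@(3,2) | pheromone: 0 0 0 0 / 32 0 0 0 / 0 0 0 0 / 0 0 11 0
t=8: a0@(1,0) a1@(3,2) a2@(1,0) a3@(1,0) a4@(1,0) a5@(1,0) a6@(3,2) | pheromone: 0 0 0 0 / 36 0 0 0 / 0 0 0 0 / 0 0 12 0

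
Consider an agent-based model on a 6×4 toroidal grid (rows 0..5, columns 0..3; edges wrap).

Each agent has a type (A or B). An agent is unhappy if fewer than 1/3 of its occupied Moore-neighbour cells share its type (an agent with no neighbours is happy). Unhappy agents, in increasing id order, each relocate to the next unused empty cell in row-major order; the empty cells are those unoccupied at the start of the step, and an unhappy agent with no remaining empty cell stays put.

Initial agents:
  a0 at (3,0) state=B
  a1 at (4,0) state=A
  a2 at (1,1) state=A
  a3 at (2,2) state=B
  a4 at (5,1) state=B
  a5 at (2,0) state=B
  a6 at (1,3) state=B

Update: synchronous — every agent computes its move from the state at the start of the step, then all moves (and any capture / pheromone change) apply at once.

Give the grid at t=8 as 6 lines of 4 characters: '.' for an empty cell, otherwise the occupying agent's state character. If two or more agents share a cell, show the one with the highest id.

t=1: a0@(3,0):B a1@(0,0):A a2@(0,1):A a3@(2,2):B a4@(0,2):B a5@(2,0):B a6@(1,3):B
t=2: (unchanged — steady state)

AAB.
...B
B.B.
B...
....
....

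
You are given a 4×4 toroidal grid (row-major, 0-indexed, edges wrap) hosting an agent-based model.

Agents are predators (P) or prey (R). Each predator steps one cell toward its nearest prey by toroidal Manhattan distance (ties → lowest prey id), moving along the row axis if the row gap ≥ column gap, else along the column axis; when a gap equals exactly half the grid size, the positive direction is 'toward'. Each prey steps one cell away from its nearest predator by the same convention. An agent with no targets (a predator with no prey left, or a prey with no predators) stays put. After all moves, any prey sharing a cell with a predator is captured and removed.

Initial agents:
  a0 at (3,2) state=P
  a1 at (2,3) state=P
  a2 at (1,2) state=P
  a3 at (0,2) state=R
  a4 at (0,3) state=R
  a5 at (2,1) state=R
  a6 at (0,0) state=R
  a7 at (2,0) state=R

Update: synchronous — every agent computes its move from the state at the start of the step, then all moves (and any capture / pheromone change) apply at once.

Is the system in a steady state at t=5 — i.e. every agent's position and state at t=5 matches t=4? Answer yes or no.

t=1: a0@(0,2):P a1@(2,0):P a2@(0,2):P a3@(1,2):R a4@(1,3):R a5@(1,1):R a6@(0,3):R a7@(2,1):R
t=2: a0@(1,2):P a1@(2,1):P a2@(1,2):P a3@(2,2):R a4@(2,3):R a6@(0,0):R a7@(2,2):R
t=3: a0@(2,2):P a1@(2,2):P a2@(2,2):P a3@(3,2):R a4@(3,3):R a6@(0,3):R a7@(3,2):R
t=4: a0@(3,2):P a1@(3,2):P a2@(3,2):P a3@(0,2):R a4@(0,3):R a6@(3,3):R a7@(0,2):R
t=5: a0@(0,2):P a1@(0,2):P a2@(0,2):P a3@(1,2):R a4@(1,3):R a6@(3,0):R a7@(1,2):R

no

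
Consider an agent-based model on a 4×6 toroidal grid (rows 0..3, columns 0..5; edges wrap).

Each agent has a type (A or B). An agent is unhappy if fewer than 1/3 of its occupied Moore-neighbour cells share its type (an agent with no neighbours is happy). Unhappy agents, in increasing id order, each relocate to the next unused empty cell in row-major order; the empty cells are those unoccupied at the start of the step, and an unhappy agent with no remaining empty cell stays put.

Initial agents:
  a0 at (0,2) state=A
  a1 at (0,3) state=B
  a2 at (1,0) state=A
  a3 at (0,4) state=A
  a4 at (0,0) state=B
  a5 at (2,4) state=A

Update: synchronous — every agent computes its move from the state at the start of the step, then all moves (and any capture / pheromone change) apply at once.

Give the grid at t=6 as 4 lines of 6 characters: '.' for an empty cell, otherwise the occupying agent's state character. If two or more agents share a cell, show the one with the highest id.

t=1: a0@(0,1):A a1@(0,5):B a2@(1,1):A a3@(1,2):A a4@(1,3):B a5@(2,4):A
t=2: a0@(0,1):A a1@(0,5):B a2@(1,1):A a3@(1,2):A a4@(0,0):B a5@(0,2):A
t=3: (unchanged — steady state)

BAA..B
.AA...
......
......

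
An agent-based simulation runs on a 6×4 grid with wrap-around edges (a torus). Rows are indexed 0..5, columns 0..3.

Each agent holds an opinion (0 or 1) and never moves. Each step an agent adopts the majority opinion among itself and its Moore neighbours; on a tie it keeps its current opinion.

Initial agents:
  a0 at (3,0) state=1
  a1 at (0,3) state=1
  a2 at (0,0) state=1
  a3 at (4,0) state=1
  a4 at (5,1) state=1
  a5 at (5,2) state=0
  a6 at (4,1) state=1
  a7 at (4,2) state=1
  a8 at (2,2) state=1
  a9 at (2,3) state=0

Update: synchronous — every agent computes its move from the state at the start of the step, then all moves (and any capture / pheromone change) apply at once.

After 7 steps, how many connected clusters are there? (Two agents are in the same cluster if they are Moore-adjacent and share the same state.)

t=1: a0@(3,0):1 a1@(0,3):1 a2@(0,0):1 a3@(4,0):1 a4@(5,1):1 a5@(5,2):1 a6@(4,1):1 a7@(4,2):1 a8@(2,2):1 a9@(2,3):1
t=2: (unchanged — steady state)

1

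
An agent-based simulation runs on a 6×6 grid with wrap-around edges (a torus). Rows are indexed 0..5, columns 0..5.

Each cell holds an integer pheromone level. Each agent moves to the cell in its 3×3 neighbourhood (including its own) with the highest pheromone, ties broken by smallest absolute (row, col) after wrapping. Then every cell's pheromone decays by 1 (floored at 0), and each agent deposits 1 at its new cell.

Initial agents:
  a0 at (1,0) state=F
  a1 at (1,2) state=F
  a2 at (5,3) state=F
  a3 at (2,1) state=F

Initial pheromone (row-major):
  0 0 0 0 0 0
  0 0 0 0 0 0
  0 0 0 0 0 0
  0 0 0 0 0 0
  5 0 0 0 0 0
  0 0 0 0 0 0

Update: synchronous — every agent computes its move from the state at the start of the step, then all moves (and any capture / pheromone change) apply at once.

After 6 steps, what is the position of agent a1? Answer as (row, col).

t=1: a0@(0,0) a1@(0,1) a2@(0,2) a3@(1,0) | pheromone: 1 1 1 0 0 0 / 1 0 0 0 0 0 / 0 0 0 0 0 0 / 0 0 0 0 0 0 / 4 0 0 0 0 0 / 0 0 0 0 0 0
t=2: a0@(0,0) a1@(0,0) a2@(0,1) a3@(0,0) | pheromone: 3 1 0 0 0 0 / 0 0 0 0 0 0 / 0 0 0 0 0 0 / 0 0 0 0 0 0 / 3 0 0 0 0 0 / 0 0 0 0 0 0
t=3: a0@(0,0) a1@(0,0) a2@(0,0) a3@(0,0) | pheromone: 6 0 0 0 0 0 / 0 0 0 0 0 0 / 0 0 0 0 0 0 / 0 0 0 0 0 0 / 2 0 0 0 0 0 / 0 0 0 0 0 0
t=4: a0@(0,0) a1@(0,0) a2@(0,0) a3@(0,0) | pheromone: 9 0 0 0 0 0 / 0 0 0 0 0 0 / 0 0 0 0 0 0 / 0 0 0 0 0 0 / 1 0 0 0 0 0 / 0 0 0 0 0 0
t=5: a0@(0,0) a1@(0,0) a2@(0,0) a3@(0,0) | pheromone: 12 0 0 0 0 0 / 0 0 0 0 0 0 / 0 0 0 0 0 0 / 0 0 0 0 0 0 / 0 0 0 0 0 0 / 0 0 0 0 0 0
t=6: a0@(0,0) a1@(0,0) a2@(0,0) a3@(0,0) | pheromone: 15 0 0 0 0 0 / 0 0 0 0 0 0 / 0 0 0 0 0 0 / 0 0 0 0 0 0 / 0 0 0 0 0 0 / 0 0 0 0 0 0

(0, 0)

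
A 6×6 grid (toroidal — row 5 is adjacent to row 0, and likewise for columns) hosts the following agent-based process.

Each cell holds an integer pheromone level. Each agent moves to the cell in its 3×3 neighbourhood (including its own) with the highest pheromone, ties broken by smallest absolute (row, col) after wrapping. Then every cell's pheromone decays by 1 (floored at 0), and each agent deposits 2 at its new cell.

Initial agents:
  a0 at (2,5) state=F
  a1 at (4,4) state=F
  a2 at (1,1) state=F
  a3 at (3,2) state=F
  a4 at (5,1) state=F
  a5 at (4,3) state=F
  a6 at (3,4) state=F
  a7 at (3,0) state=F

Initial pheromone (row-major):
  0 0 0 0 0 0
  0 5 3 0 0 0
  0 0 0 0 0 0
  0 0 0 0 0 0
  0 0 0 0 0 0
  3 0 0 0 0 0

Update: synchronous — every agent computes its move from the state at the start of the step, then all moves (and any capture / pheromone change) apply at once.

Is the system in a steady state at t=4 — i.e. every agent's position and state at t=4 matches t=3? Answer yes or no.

t=1: a0@(1,0) a1@(3,3) a2@(1,1) a3@(2,1) a4@(5,0) a5@(3,2) a6@(2,3) a7@(2,0) | pheromone: 0 0 0 0 0 0 / 2 6 2 0 0 0 / 2 2 0 2 0 0 / 0 0 2 2 0 0 / 0 0 0 0 0 0 / 4 0 0 0 0 0
t=2: a0@(1,1) a1@(2,3) a2@(1,1) a3@(1,1) a4@(5,0) a5@(2,1) a6@(1,2) a7@(1,1) | pheromone: 0 0 0 0 0 0 / 1 13 3 0 0 0 / 1 3 0 3 0 0 / 0 0 1 1 0 0 / 0 0 0 0 0 0 / 5 0 0 0 0 0
t=3: a0@(1,1) a1@(1,2) a2@(1,1) a3@(1,1) a4@(5,0) a5@(1,1) a6@(1,1) a7@(1,1) | pheromone: 0 0 0 0 0 0 / 0 24 4 0 0 0 / 0 2 0 2 0 0 / 0 0 0 0 0 0 / 0 0 0 0 0 0 / 6 0 0 0 0 0
t=4: a0@(1,1) a1@(1,1) a2@(1,1) a3@(1,1) a4@(5,0) a5@(1,1) a6@(1,1) a7@(1,1) | pheromone: 0 0 0 0 0 0 / 0 37 3 0 0 0 / 0 1 0 1 0 0 / 0 0 0 0 0 0 / 0 0 0 0 0 0 / 7 0 0 0 0 0

no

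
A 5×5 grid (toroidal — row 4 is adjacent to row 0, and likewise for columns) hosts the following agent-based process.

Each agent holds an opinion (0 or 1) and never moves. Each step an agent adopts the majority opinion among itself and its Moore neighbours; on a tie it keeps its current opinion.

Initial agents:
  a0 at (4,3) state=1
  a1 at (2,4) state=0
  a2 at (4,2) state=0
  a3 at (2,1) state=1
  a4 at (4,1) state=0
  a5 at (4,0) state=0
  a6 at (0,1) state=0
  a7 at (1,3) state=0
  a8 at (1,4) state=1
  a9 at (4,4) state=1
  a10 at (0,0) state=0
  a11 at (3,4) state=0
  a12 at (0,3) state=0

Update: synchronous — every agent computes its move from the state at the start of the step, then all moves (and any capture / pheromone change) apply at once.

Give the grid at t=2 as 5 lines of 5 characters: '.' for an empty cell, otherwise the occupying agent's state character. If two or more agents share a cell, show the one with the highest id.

t=1: a0@(4,3):0 a1@(2,4):0 a2@(4,2):0 a3@(2,1):1 a4@(4,1):0 a5@(4,0):0 a6@(0,1):0 a7@(1,3):0 a8@(1,4):0 a9@(4,4):0 a10@(0,0):0 a11@(3,4):0 a12@(0,3):0
t=2: (unchanged — steady state)

00.0.
...00
.1..0
....0
00000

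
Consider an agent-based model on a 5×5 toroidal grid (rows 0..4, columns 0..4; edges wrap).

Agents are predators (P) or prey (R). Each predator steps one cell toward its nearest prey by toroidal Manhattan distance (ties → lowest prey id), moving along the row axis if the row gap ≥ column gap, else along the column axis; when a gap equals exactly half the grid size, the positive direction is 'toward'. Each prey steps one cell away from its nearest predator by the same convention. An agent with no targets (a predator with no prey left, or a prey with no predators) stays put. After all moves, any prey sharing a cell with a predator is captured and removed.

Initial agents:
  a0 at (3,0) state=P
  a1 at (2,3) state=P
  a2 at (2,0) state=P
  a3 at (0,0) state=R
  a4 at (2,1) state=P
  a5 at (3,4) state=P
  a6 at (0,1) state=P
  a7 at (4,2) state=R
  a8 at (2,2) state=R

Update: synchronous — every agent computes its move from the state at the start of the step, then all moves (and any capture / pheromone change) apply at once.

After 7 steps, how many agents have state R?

t=1: a0@(4,0):P a1@(2,2):P a2@(1,0):P a3@(0,4):R a4@(2,2):P a5@(4,4):P a6@(0,0):P a7@(3,2):R a8@(2,1):R
t=2: a0@(0,0):P a1@(3,2):P a2@(0,0):P a3@(1,4):R a4@(3,2):P a5@(0,4):P a6@(0,4):P a7@(4,2):R a8@(2,0):R
t=3: a0@(1,0):P a1@(4,2):P a2@(1,0):P a3@(2,4):R a4@(4,2):P a5@(1,4):P a6@(1,4):P a7@(0,2):R a8@(3,0):R
t=4: a0@(2,0):P a1@(0,2):P a2@(2,0):P a3@(3,4):R a4@(0,2):P a5@(2,4):P a6@(2,4):P a7@(1,2):R a8@(4,0):R
t=5: a0@(3,0):P a1@(1,2):P a2@(3,0):P a3@(4,4):R a4@(1,2):P a5@(3,4):P a6@(3,4):P a7@(2,2):R a8@(0,0):R
t=6: a0@(4,0):P a1@(2,2):P a2@(4,0):P a3@(0,4):R a4@(2,2):P a5@(4,4):P a6@(4,4):P a7@(3,2):R a8@(1,0):R
t=7: a0@(0,0):P a1@(3,2):P a2@(0,0):P a3@(1,4):R a4@(3,2):P a5@(0,4):P a6@(0,4):P a7@(4,2):R a8@(2,0):R

3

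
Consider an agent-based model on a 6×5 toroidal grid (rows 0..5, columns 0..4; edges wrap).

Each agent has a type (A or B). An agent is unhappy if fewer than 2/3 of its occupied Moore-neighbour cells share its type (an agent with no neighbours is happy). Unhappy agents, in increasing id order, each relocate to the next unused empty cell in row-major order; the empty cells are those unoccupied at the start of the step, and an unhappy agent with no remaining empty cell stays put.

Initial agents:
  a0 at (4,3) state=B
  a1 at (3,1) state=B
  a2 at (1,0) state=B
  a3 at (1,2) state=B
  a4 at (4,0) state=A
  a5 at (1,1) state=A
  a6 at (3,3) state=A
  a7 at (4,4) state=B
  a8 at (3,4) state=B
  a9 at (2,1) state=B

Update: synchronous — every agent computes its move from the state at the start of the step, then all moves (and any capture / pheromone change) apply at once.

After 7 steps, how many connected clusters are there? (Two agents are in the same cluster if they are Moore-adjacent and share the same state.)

5

t=1: a0@(4,3):B a1@(0,0):B a2@(0,1):B a3@(0,2):B a4@(0,3):A a5@(0,4):A a6@(1,3):A a7@(1,4):B a8@(2,0):B a9@(2,1):B
t=2: a0@(4,3):B a1@(0,0):B a2@(0,1):B a3@(1,0):B a4@(1,1):A a5@(1,2):A a6@(2,2):A a7@(2,3):B a8@(2,0):B a9@(2,1):B
t=3: a0@(4,3):B a1@(0,0):B a2@(0,2):B a3@(1,0):B a4@(0,3):A a5@(0,4):A a6@(1,3):A a7@(1,4):B a8@(2,0):B a9@(2,4):B
t=4: a0@(4,3):B a1@(0,0):B a2@(0,1):B a3@(1,0):B a4@(1,1):A a5@(1,2):A a6@(2,1):A a7@(2,2):B a8@(2,0):B a9@(2,4):B
t=5: a0@(4,3):B a1@(0,0):B a2@(0,2):B a3@(1,0):B a4@(0,3):A a5@(0,4):A a6@(1,3):A a7@(1,4):B a8@(2,3):B a9@(2,4):B
t=6: a0@(4,3):B a1@(0,0):B a2@(0,1):B a3@(1,0):B a4@(1,1):A a5@(1,2):A a6@(2,0):A a7@(2,1):B a8@(2,3):B a9@(2,4):B
t=7: a0@(4,3):B a1@(0,0):B a2@(0,2):B a3@(1,0):B a4@(0,3):A a5@(0,4):A a6@(1,3):A a7@(1,4):B a8@(2,2):B a9@(2,4):B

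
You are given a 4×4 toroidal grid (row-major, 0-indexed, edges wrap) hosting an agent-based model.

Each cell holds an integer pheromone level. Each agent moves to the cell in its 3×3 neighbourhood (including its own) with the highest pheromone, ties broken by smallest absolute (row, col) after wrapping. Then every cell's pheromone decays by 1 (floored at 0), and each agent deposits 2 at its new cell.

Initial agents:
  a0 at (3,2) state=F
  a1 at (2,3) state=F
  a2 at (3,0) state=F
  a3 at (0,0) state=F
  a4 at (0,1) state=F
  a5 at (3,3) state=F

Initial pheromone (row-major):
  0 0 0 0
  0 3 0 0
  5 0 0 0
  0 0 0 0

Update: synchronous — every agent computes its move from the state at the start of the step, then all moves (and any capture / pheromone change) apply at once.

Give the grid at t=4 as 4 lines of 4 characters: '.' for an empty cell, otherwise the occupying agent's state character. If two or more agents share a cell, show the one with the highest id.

t=1: a0@(0,1) a1@(2,0) a2@(2,0) a3@(1,1) a4@(1,1) a5@(2,0) | pheromone: 0 2 0 0 / 0 6 0 0 / 10 0 0 0 / 0 0 0 0
t=2: a0@(1,1) a1@(2,0) a2@(2,0) a3@(2,0) a4@(2,0) a5@(2,0) | pheromone: 0 1 0 0 / 0 7 0 0 / 19 0 0 0 / 0 0 0 0
t=3: a0@(2,0) a1@(2,0) a2@(2,0) a3@(2,0) a4@(2,0) a5@(2,0) | pheromone: 0 0 0 0 / 0 6 0 0 / 30 0 0 0 / 0 0 0 0
t=4: a0@(2,0) a1@(2,0) a2@(2,0) a3@(2,0) a4@(2,0) a5@(2,0) | pheromone: 0 0 0 0 / 0 5 0 0 / 41 0 0 0 / 0 0 0 0

....
....
F...
....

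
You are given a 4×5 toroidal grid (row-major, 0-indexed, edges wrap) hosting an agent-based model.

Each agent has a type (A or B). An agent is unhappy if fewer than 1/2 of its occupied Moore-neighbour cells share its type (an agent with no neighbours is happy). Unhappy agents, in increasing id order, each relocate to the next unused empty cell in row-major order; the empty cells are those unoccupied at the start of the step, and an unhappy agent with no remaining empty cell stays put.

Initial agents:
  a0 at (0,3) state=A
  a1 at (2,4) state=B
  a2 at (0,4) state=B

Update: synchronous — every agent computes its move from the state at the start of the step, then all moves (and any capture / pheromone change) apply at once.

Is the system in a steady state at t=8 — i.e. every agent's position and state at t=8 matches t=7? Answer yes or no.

no

t=1: a0@(0,0):A a1@(2,4):B a2@(0,1):B
t=2: a0@(0,2):A a1@(2,4):B a2@(0,3):B
t=3: a0@(0,0):A a1@(2,4):B a2@(0,1):B
t=4: a0@(0,2):A a1@(2,4):B a2@(0,3):B
t=5: a0@(0,0):A a1@(2,4):B a2@(0,1):B
t=6: a0@(0,2):A a1@(2,4):B a2@(0,3):B
t=7: a0@(0,0):A a1@(2,4):B a2@(0,1):B
t=8: a0@(0,2):A a1@(2,4):B a2@(0,3):B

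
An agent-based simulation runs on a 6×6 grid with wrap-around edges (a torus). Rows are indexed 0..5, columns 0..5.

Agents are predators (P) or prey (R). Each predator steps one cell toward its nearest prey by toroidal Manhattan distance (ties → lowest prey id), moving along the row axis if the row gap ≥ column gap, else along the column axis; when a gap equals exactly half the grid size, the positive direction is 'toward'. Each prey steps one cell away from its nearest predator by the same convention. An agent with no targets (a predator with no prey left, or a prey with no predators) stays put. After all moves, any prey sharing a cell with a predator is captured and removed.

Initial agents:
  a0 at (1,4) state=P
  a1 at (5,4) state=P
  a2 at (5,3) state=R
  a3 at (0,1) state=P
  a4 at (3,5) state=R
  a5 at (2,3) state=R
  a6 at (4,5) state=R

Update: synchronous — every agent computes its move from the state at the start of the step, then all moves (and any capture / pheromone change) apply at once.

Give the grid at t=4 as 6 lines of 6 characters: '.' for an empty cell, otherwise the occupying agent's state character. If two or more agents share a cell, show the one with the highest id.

...R.R
.....R
......
......
......
P...PR

t=1: a0@(2,4):P a1@(5,3):P a2@(5,2):R a3@(0,2):P a4@(4,5):R a5@(3,3):R a6@(3,5):R
t=2: a0@(3,4):P a1@(5,2):P a2@(5,1):R a3@(5,2):P a4@(5,5):R a5@(4,3):R a6@(4,5):R
t=3: a0@(4,4):P a1@(5,1):P a2@(5,0):R a3@(5,1):P a4@(0,5):R a5@(5,3):R a6@(5,5):R
t=4: a0@(5,4):P a1@(5,0):P a2@(5,5):R a3@(5,0):P a4@(1,5):R a5@(0,3):R a6@(0,5):R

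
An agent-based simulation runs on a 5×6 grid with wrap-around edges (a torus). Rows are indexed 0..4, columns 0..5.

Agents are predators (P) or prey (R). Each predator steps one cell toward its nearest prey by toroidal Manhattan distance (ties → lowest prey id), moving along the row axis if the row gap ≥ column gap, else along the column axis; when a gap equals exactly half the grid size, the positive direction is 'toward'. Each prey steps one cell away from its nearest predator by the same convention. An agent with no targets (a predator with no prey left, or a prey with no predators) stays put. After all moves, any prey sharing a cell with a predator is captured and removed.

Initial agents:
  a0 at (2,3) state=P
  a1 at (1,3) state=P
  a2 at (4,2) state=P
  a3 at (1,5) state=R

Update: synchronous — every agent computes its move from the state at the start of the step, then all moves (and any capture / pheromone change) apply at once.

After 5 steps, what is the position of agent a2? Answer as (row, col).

(4, 1)

t=1: a0@(2,4):P a1@(1,4):P a2@(4,3):P a3@(1,0):R
t=2: a0@(2,5):P a1@(1,5):P a2@(4,4):P a3@(1,1):R
t=3: a0@(2,0):P a1@(1,0):P a2@(4,5):P a3@(1,2):R
t=4: a0@(2,1):P a1@(1,1):P a2@(4,0):P a3@(1,3):R
t=5: a0@(2,2):P a1@(1,2):P a2@(4,1):P a3@(1,4):R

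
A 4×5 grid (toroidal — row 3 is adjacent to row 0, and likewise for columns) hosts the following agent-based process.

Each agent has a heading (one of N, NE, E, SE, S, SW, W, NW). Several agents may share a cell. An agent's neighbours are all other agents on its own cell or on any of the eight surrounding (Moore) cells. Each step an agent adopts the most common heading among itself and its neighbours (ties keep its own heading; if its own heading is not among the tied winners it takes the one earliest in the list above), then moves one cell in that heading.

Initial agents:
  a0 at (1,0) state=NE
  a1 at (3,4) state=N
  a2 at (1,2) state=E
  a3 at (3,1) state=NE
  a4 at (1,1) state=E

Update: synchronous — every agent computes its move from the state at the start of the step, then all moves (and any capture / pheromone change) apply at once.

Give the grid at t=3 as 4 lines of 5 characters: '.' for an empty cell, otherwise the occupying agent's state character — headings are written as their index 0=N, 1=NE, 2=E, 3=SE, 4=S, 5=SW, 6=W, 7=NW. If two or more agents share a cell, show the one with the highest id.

.....
2...2
...12
.....

t=1: a0@(0,1):NE a1@(2,4):N a2@(1,3):E a3@(2,2):NE a4@(1,2):E
t=2: a0@(3,2):NE a1@(1,4):N a2@(1,4):E a3@(2,3):E a4@(1,3):E
t=3: a0@(2,3):NE a1@(1,0):E a2@(1,0):E a3@(2,4):E a4@(1,4):E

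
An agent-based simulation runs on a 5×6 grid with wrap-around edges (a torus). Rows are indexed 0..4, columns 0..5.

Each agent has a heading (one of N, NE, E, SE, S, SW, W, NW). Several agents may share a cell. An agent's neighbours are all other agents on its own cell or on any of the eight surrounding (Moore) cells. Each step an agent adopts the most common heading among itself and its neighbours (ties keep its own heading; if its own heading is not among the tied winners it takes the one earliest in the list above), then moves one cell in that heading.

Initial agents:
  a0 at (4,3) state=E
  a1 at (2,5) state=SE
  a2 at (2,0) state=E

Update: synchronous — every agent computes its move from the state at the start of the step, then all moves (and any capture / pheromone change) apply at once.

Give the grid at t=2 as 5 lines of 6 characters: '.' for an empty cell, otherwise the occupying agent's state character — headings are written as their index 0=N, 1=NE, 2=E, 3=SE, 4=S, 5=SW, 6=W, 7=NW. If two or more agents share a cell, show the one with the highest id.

......
......
..2...
......
.3...2

t=1: a0@(4,4):E a1@(3,0):SE a2@(2,1):E
t=2: a0@(4,5):E a1@(4,1):SE a2@(2,2):E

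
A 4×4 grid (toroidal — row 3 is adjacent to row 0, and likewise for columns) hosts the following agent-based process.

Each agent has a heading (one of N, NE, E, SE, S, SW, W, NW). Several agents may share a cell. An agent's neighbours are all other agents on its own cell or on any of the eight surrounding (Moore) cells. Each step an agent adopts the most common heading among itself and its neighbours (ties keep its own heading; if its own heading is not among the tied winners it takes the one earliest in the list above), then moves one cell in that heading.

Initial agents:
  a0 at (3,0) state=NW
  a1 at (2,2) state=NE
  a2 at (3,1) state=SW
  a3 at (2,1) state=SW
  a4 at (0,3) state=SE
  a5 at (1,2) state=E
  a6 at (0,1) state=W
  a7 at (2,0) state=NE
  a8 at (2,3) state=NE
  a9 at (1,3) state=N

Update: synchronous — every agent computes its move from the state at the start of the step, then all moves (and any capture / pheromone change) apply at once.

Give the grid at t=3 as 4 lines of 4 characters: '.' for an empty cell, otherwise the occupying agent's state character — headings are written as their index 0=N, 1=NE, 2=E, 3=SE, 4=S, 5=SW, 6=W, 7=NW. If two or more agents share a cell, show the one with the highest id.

t=1: a0@(2,1):NE a1@(1,3):NE a2@(0,0):SW a3@(3,0):SW a4@(1,0):SE a5@(0,3):NE a6@(0,0):W a7@(1,1):NE a8@(1,0):NE a9@(0,0):NE
t=2: a0@(1,2):NE a1@(0,0):NE a2@(3,1):NE a3@(2,1):NE a4@(0,1):NE a5@(3,0):NE a6@(3,1):NE a7@(0,2):NE a8@(0,1):NE a9@(3,1):NE
t=3: a0@(0,3):NE a1@(3,1):NE a2@(2,2):NE a3@(1,2):NE a4@(3,2):NE a5@(2,1):NE a6@(2,2):NE a7@(3,3):NE a8@(3,2):NE a9@(2,2):NE

...1
..1.
.11.
.111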